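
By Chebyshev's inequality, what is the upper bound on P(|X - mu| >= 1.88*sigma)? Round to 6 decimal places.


P <= 1/k^2
k^2 = 1.88^2 = 3.5344
1/k^2 = 1 / 3.5344 = 625/2209 ≈ 0.28293345

0.282933


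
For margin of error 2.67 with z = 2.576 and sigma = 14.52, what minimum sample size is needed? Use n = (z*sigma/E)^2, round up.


z*sigma/E = 2.576 * 14.52 / 2.67 ≈ 14.008809
(z*sigma/E)^2 ≈ 196.246729
round up: n = 197

197


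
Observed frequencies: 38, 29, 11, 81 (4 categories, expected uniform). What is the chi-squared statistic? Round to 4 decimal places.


chi2 = sum((O-E)^2/E), E = total/4
total = 159, E = 159/4 = 39.75
(38 - 39.75)^2 / 39.75 = 3.0625 / 39.75 = 49/636 ≈ 0.077044
(29 - 39.75)^2 / 39.75 = 115.5625 / 39.75 = 1849/636 ≈ 2.907233
(11 - 39.75)^2 / 39.75 = 826.5625 / 39.75 = 13225/636 ≈ 20.794025
(81 - 39.75)^2 / 39.75 = 1701.5625 / 39.75 = 9075/212 ≈ 42.806604
chi2 = 3529/53 ≈ 66.584906

66.5849


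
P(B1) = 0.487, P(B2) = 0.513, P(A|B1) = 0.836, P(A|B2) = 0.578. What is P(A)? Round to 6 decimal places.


P(A) = P(A|B1)*P(B1) + P(A|B2)*P(B2)
P(A|B1)*P(B1) = 0.836 * 0.487 = 0.407132
P(A|B2)*P(B2) = 0.578 * 0.513 = 0.296514
P(A) = 0.407132 + 0.296514 = 0.703646

0.703646


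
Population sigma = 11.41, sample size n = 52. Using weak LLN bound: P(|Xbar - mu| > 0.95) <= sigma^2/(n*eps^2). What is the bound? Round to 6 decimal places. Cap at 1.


bound = min(1, sigma^2/(n*eps^2))
sigma^2 = 11.41^2 = 130.1881
n*eps^2 = 52 * 0.95^2 = 52 * 0.9025 = 46.93
sigma^2/(n*eps^2) = 130.1881 / 46.93 ≈ 2.77409120
this exceeds 1, so the bound is capped at 1

1.000000


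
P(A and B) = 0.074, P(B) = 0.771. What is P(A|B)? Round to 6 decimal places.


P(A|B) = P(A and B) / P(B) = 0.074 / 0.771 = 74/771 ≈ 0.09597925

0.095979


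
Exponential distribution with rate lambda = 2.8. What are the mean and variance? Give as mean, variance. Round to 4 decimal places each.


mean = 1/lam, var = 1/lam^2
mean = 1 / 2.8 = 5/14 ≈ 0.357143
lam^2 = 2.8^2 = 7.84
var = 1 / 7.84 = 25/196 ≈ 0.127551

0.3571, 0.1276


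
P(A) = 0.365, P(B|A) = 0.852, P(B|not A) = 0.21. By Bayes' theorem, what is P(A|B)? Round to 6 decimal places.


P(A|B) = P(B|A)*P(A) / P(B), P(B) = P(B|A)*P(A) + P(B|not A)*P(not A)
P(B|A)*P(A) = 0.852 * 0.365 = 0.31098
P(B|not A)*P(not A) = 0.21 * 0.635 = 0.13335
P(B) = 0.31098 + 0.13335 = 0.44433
P(A|B) = 0.31098 / 0.44433 ≈ 0.69988522

0.699885


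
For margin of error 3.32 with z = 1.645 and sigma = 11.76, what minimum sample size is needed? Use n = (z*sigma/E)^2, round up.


z*sigma/E = 1.645 * 11.76 / 3.32 = 48363/8300 ≈ 5.826867
(z*sigma/E)^2 ≈ 33.952385
round up: n = 34

34


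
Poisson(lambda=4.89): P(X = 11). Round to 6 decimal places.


P = e^(-lam) * lam^k / k!
e^(-4.89) ≈ 0.007521422
lam^k = 4.89^11 ≈ 38229397.220185
k! = 11! = 39916800
P = 0.007521422 * 38229397.220185 / 39916800 ≈ 0.007203

0.007203


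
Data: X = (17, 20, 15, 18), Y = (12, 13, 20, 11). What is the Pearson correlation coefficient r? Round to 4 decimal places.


r = sum((xi-xbar)(yi-ybar)) / sqrt(sum((xi-xbar)^2) * sum((yi-ybar)^2))
n = 4, xbar = 70/4 = 17.5, ybar = 56/4 = 14
Sxy = sum((xi-xbar)(yi-ybar)) = -18
Sxx = sum((xi-xbar)^2) = 13
Syy = sum((yi-ybar)^2) = 50
sqrt(Sxx*Syy) ≈ 25.495098
r = Sxy / sqrt(Sxx*Syy) = -18 / 25.495098 ≈ -0.706018

-0.7060


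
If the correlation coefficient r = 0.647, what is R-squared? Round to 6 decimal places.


R^2 = r^2 = (0.647)^2 = 0.418609

0.418609


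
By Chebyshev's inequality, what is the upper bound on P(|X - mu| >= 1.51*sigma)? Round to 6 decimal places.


P <= 1/k^2
k^2 = 1.51^2 = 2.2801
1/k^2 = 1 / 2.2801 ≈ 0.43857726

0.438577


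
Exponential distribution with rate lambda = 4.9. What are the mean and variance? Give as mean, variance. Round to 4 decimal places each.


mean = 1/lam, var = 1/lam^2
mean = 1 / 4.9 = 10/49 ≈ 0.204082
lam^2 = 4.9^2 = 24.01
var = 1 / 24.01 = 100/2401 ≈ 0.041649

0.2041, 0.0416


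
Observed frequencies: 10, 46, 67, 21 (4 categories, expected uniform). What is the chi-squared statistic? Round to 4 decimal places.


chi2 = sum((O-E)^2/E), E = total/4
total = 144, E = 144/4 = 36
(10 - 36)^2 / 36 = 676 / 36 = 169/9 ≈ 18.777778
(46 - 36)^2 / 36 = 100 / 36 = 25/9 ≈ 2.777778
(67 - 36)^2 / 36 = 961 / 36 = 961/36 ≈ 26.694444
(21 - 36)^2 / 36 = 225 / 36 = 6.25
chi2 = 54.5

54.5000


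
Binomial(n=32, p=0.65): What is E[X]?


E[X] = n*p = 32 * 0.65 = 20.8

20.8


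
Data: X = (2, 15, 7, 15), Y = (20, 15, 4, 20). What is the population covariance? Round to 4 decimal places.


Cov = (1/n)*sum((xi-xbar)(yi-ybar))
n = 4, xbar = 39/4 = 9.75, ybar = 59/4 = 14.75
sum((xi-xbar)(yi-ybar)) = 17.75
Cov = 17.75 / 4 = 4.4375

4.4375


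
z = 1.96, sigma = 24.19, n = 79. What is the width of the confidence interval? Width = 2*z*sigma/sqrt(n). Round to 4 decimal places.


width = 2*z*sigma/sqrt(n)
2*z*sigma = 2 * 1.96 * 24.19 = 94.8248
sqrt(79) ≈ 8.888194
width = 94.8248 / 8.888194 ≈ 10.668624

10.6686


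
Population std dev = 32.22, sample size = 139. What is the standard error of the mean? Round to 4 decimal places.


SE = sigma / sqrt(n)
sqrt(139) ≈ 11.789826
SE = 32.22 / 11.789826 ≈ 2.732865

2.7329


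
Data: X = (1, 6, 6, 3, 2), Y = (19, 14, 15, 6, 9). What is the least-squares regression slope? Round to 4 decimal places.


b = sum((xi-xbar)(yi-ybar)) / sum((xi-xbar)^2)
n = 5, xbar = 18/5 = 3.6, ybar = 63/5 = 12.6
Sxy = sum((xi-xbar)(yi-ybar)) = 2.2
Sxx = sum((xi-xbar)^2) = 21.2
b = Sxy / Sxx = 11/106 ≈ 0.103774

0.1038


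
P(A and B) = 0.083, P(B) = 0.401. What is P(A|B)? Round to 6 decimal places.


P(A|B) = P(A and B) / P(B) = 0.083 / 0.401 = 83/401 ≈ 0.20698254

0.206983


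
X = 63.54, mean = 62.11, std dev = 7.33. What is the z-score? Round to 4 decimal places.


z = (X - mu) / sigma
X - mu = 63.54 - 62.11 = 1.43
z = 1.43 / 7.33 = 143/733 ≈ 0.195089

0.1951


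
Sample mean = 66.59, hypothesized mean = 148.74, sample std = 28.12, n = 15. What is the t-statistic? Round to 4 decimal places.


t = (xbar - mu0) / (s/sqrt(n))
xbar - mu0 = 66.59 - 148.74 = -82.15
sqrt(15) ≈ 3.87298335
s/sqrt(n) = 28.12 / 3.87298335 ≈ 7.26055278
t = -82.15 / 7.26055278 ≈ -11.314566

-11.3146


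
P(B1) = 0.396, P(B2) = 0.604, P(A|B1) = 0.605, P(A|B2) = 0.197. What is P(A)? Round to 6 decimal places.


P(A) = P(A|B1)*P(B1) + P(A|B2)*P(B2)
P(A|B1)*P(B1) = 0.605 * 0.396 = 0.23958
P(A|B2)*P(B2) = 0.197 * 0.604 = 0.118988
P(A) = 0.23958 + 0.118988 = 0.358568

0.358568


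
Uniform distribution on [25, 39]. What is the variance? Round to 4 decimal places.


Var = (b-a)^2 / 12
(b-a)^2 = (39 - 25)^2 = 196
Var = 196/12 ≈ 16.333333

16.3333


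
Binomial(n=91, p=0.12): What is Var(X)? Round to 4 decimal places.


Var = n*p*(1-p) = 91 * 0.12 * 0.88 = 9.6096

9.6096


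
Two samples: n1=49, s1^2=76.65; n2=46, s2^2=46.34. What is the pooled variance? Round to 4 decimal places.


sp^2 = ((n1-1)*s1^2 + (n2-1)*s2^2)/(n1+n2-2)
(n1-1)*s1^2 = 48 * 76.65 = 3679.2
(n2-1)*s2^2 = 45 * 46.34 = 2085.3
numerator = 3679.2 + 2085.3 = 5764.5
n1+n2-2 = 93
sp^2 = 5764.5 / 93 = 3843/62 ≈ 61.983871

61.9839


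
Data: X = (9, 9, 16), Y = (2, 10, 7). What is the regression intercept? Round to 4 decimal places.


a = ybar - b*xbar, where b = sum((xi-xbar)(yi-ybar)) / sum((xi-xbar)^2)
n = 3, xbar = 34/3 ≈ 11.333333, ybar = 19/3 ≈ 6.333333
Sxy = sum((xi-xbar)(yi-ybar)) = 14/3 ≈ 4.666667
Sxx = sum((xi-xbar)^2) = 98/3 ≈ 32.666667
b = Sxy / Sxx = 1/7 ≈ 0.142857
a = 6.333333 - 0.142857 * 11.333333 = 33/7 ≈ 4.714286

4.7143


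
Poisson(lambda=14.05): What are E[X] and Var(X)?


E[X] = Var(X) = lambda = 14.05

14.05, 14.05


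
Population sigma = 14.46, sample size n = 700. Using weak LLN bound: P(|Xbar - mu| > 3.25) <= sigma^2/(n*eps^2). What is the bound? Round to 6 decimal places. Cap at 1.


bound = min(1, sigma^2/(n*eps^2))
sigma^2 = 14.46^2 = 209.0916
n*eps^2 = 700 * 3.25^2 = 700 * 10.5625 = 7393.75
sigma^2/(n*eps^2) = 209.0916 / 7393.75 ≈ 0.02827951

0.028280


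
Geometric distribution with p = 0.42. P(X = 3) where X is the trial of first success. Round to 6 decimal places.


P = (1-p)^(k-1) * p
(1-p)^(k-1) = 0.58^2 = 0.3364
P = 0.3364 * 0.42 = 0.141288

0.141288


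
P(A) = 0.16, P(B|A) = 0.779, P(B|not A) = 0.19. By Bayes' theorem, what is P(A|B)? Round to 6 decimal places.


P(A|B) = P(B|A)*P(A) / P(B), P(B) = P(B|A)*P(A) + P(B|not A)*P(not A)
P(B|A)*P(A) = 0.779 * 0.16 = 0.12464
P(B|not A)*P(not A) = 0.19 * 0.84 = 0.1596
P(B) = 0.12464 + 0.1596 = 0.28424
P(A|B) = 0.12464 / 0.28424 = 82/187 ≈ 0.43850267

0.438503


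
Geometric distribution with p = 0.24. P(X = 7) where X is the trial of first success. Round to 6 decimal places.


P = (1-p)^(k-1) * p
(1-p)^(k-1) = 0.76^6 ≈ 0.1926999
P = 0.1926999 * 0.24 ≈ 0.04624798

0.046248


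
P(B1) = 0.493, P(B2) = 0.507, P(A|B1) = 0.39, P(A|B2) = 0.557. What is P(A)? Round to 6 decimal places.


P(A) = P(A|B1)*P(B1) + P(A|B2)*P(B2)
P(A|B1)*P(B1) = 0.39 * 0.493 = 0.19227
P(A|B2)*P(B2) = 0.557 * 0.507 = 0.282399
P(A) = 0.19227 + 0.282399 = 0.474669

0.474669


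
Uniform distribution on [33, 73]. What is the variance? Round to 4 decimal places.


Var = (b-a)^2 / 12
(b-a)^2 = (73 - 33)^2 = 1600
Var = 1600/12 ≈ 133.333333

133.3333


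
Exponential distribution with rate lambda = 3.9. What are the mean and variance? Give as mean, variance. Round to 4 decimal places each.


mean = 1/lam, var = 1/lam^2
mean = 1 / 3.9 = 10/39 ≈ 0.256410
lam^2 = 3.9^2 = 15.21
var = 1 / 15.21 = 100/1521 ≈ 0.065746

0.2564, 0.0657


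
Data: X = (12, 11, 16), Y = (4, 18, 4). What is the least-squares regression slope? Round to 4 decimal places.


b = sum((xi-xbar)(yi-ybar)) / sum((xi-xbar)^2)
n = 3, xbar = 39/3 = 13, ybar = 26/3 ≈ 8.666667
Sxy = sum((xi-xbar)(yi-ybar)) = -28
Sxx = sum((xi-xbar)^2) = 14
b = Sxy / Sxx = -2

-2.0000


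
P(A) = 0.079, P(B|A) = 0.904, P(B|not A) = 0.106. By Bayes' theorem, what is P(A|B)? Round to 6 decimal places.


P(A|B) = P(B|A)*P(A) / P(B), P(B) = P(B|A)*P(A) + P(B|not A)*P(not A)
P(B|A)*P(A) = 0.904 * 0.079 = 0.071416
P(B|not A)*P(not A) = 0.106 * 0.921 = 0.097626
P(B) = 0.071416 + 0.097626 = 0.169042
P(A|B) = 0.071416 / 0.169042 ≈ 0.42247489

0.422475


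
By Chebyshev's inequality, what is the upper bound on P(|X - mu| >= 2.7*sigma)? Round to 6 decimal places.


P <= 1/k^2
k^2 = 2.7^2 = 7.29
1/k^2 = 1 / 7.29 = 100/729 ≈ 0.13717421

0.137174


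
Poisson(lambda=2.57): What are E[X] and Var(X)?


E[X] = Var(X) = lambda = 2.57

2.57, 2.57


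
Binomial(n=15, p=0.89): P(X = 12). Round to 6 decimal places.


P = C(n,k) * p^k * (1-p)^(n-k)
C(15,12) = 455
p^k = 0.89^12 ≈ 0.2469904
(1-p)^(n-k) = 0.11^3 = 0.001331
P = 455 * 0.2469904 * 0.001331 ≈ 0.149579

0.149579


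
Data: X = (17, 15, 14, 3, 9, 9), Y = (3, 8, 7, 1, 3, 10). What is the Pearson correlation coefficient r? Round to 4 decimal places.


r = sum((xi-xbar)(yi-ybar)) / sqrt(sum((xi-xbar)^2) * sum((yi-ybar)^2))
n = 6, xbar = 67/6 ≈ 11.166667, ybar = 32/6 = 16/3 ≈ 5.333333
Sxy = sum((xi-xbar)(yi-ybar)) = 95/3 ≈ 31.666667
Sxx = sum((xi-xbar)^2) = 797/6 ≈ 132.833333
Syy = sum((yi-ybar)^2) = 184/3 ≈ 61.333333
sqrt(Sxx*Syy) ≈ 90.261349
r = Sxy / sqrt(Sxx*Syy) = 31.666667 / 90.261349 ≈ 0.350833

0.3508


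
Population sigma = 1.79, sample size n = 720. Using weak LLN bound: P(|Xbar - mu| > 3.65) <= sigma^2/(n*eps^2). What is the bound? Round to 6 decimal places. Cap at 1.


bound = min(1, sigma^2/(n*eps^2))
sigma^2 = 1.79^2 = 3.2041
n*eps^2 = 720 * 3.65^2 = 720 * 13.3225 = 9592.2
sigma^2/(n*eps^2) = 3.2041 / 9592.2 ≈ 0.00033403

0.000334


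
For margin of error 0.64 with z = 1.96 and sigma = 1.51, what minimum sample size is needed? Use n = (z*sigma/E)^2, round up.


z*sigma/E = 1.96 * 1.51 / 0.64 = 4.624375
(z*sigma/E)^2 ≈ 21.384844
round up: n = 22

22


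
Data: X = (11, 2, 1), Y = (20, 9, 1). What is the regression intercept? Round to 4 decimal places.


a = ybar - b*xbar, where b = sum((xi-xbar)(yi-ybar)) / sum((xi-xbar)^2)
n = 3, xbar = 14/3 ≈ 4.666667, ybar = 30/3 = 10
Sxy = sum((xi-xbar)(yi-ybar)) = 99
Sxx = sum((xi-xbar)^2) = 182/3 ≈ 60.666667
b = Sxy / Sxx = 297/182 ≈ 1.631868
a = 10 - 1.631868 * 4.666667 = 31/13 ≈ 2.384615

2.3846


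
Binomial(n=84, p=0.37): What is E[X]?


E[X] = n*p = 84 * 0.37 = 31.08

31.08


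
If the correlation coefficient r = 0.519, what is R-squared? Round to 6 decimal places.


R^2 = r^2 = (0.519)^2 = 0.269361

0.269361


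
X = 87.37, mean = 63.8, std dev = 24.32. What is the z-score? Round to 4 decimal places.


z = (X - mu) / sigma
X - mu = 87.37 - 63.8 = 23.57
z = 23.57 / 24.32 = 2357/2432 ≈ 0.969161

0.9692


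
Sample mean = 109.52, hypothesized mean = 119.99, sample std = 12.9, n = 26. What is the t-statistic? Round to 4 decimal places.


t = (xbar - mu0) / (s/sqrt(n))
xbar - mu0 = 109.52 - 119.99 = -10.47
sqrt(26) ≈ 5.09901951
s/sqrt(n) = 12.9 / 5.09901951 ≈ 2.52989814
t = -10.47 / 2.52989814 ≈ -4.138507

-4.1385


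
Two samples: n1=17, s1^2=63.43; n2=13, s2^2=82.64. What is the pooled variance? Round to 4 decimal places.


sp^2 = ((n1-1)*s1^2 + (n2-1)*s2^2)/(n1+n2-2)
(n1-1)*s1^2 = 16 * 63.43 = 1014.88
(n2-1)*s2^2 = 12 * 82.64 = 991.68
numerator = 1014.88 + 991.68 = 2006.56
n1+n2-2 = 28
sp^2 = 2006.56 / 28 = 12541/175 ≈ 71.662857

71.6629


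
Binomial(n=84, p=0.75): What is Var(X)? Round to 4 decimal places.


Var = n*p*(1-p) = 84 * 0.75 * 0.25 = 15.75

15.7500


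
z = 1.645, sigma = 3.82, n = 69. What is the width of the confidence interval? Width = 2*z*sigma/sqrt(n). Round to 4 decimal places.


width = 2*z*sigma/sqrt(n)
2*z*sigma = 2 * 1.645 * 3.82 = 12.5678
sqrt(69) ≈ 8.306624
width = 12.5678 / 8.306624 ≈ 1.512985

1.5130


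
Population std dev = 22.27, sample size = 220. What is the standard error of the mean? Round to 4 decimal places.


SE = sigma / sqrt(n)
sqrt(220) ≈ 14.832397
SE = 22.27 / 14.832397 ≈ 1.501443

1.5014


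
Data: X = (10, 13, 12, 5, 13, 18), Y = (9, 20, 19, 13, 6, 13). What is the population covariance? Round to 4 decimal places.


Cov = (1/n)*sum((xi-xbar)(yi-ybar))
n = 6, xbar = 71/6 ≈ 11.833333, ybar = 80/6 = 40/3 ≈ 13.333333
sum((xi-xbar)(yi-ybar)) = 25/3 ≈ 8.333333
Cov = 8.333333 / 6 = 25/18 ≈ 1.388889

1.3889


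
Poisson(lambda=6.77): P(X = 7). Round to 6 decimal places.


P = e^(-lam) * lam^k / k!
e^(-6.77) ≈ 0.001147695
lam^k = 6.77^7 ≈ 651809.492287
k! = 7! = 5040
P = 0.001147695 * 651809.492287 / 5040 ≈ 0.148428

0.148428


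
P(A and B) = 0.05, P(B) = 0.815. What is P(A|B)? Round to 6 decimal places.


P(A|B) = P(A and B) / P(B) = 0.05 / 0.815 = 10/163 ≈ 0.06134969

0.061350


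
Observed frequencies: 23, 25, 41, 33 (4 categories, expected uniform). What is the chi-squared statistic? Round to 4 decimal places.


chi2 = sum((O-E)^2/E), E = total/4
total = 122, E = 122/4 = 30.5
(23 - 30.5)^2 / 30.5 = 56.25 / 30.5 = 225/122 ≈ 1.844262
(25 - 30.5)^2 / 30.5 = 30.25 / 30.5 = 121/122 ≈ 0.991803
(41 - 30.5)^2 / 30.5 = 110.25 / 30.5 = 441/122 ≈ 3.614754
(33 - 30.5)^2 / 30.5 = 6.25 / 30.5 = 25/122 ≈ 0.204918
chi2 = 406/61 ≈ 6.655738

6.6557


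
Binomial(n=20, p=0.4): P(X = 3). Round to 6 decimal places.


P = C(n,k) * p^k * (1-p)^(n-k)
C(20,3) = 1140
p^k = 0.4^3 = 0.064
(1-p)^(n-k) = 0.6^17 ≈ 0.0001692666
P = 1140 * 0.064 * 0.0001692666 ≈ 0.012350

0.012350


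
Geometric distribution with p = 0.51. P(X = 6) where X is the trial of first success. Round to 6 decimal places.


P = (1-p)^(k-1) * p
(1-p)^(k-1) = 0.49^5 ≈ 0.02824752
P = 0.02824752 * 0.51 ≈ 0.01440624

0.014406


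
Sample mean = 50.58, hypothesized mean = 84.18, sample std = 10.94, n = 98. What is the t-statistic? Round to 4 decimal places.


t = (xbar - mu0) / (s/sqrt(n))
xbar - mu0 = 50.58 - 84.18 = -33.6
sqrt(98) ≈ 9.89949494
s/sqrt(n) = 10.94 / 9.89949494 ≈ 1.10510688
t = -33.6 / 1.10510688 ≈ -30.404299

-30.4043


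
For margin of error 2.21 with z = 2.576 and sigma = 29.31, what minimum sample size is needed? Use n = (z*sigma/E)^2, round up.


z*sigma/E = 2.576 * 29.31 / 2.21 ≈ 34.164054
(z*sigma/E)^2 ≈ 1167.182606
round up: n = 1168

1168


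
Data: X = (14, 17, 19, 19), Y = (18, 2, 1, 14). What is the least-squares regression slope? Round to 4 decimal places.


b = sum((xi-xbar)(yi-ybar)) / sum((xi-xbar)^2)
n = 4, xbar = 69/4 = 17.25, ybar = 35/4 = 8.75
Sxy = sum((xi-xbar)(yi-ybar)) = -32.75
Sxx = sum((xi-xbar)^2) = 16.75
b = Sxy / Sxx = -131/67 ≈ -1.955224

-1.9552


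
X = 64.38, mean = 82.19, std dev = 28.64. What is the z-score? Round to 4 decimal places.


z = (X - mu) / sigma
X - mu = 64.38 - 82.19 = -17.81
z = -17.81 / 28.64 = -1781/2864 ≈ -0.621858

-0.6219


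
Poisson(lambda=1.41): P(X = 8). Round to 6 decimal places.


P = e^(-lam) * lam^k / k!
e^(-1.41) ≈ 0.2441433
lam^k = 1.41^8 ≈ 15.622585
k! = 8! = 40320
P = 0.2441433 * 15.622585 / 40320 ≈ 0.000095

0.000095


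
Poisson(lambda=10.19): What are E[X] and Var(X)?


E[X] = Var(X) = lambda = 10.19

10.19, 10.19


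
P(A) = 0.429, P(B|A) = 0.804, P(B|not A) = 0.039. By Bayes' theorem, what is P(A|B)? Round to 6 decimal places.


P(A|B) = P(B|A)*P(A) / P(B), P(B) = P(B|A)*P(A) + P(B|not A)*P(not A)
P(B|A)*P(A) = 0.804 * 0.429 = 0.344916
P(B|not A)*P(not A) = 0.039 * 0.571 = 0.022269
P(B) = 0.344916 + 0.022269 = 0.367185
P(A|B) = 0.344916 / 0.367185 = 8844/9415 ≈ 0.93935210

0.939352


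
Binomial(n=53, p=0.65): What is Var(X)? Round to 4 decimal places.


Var = n*p*(1-p) = 53 * 0.65 * 0.35 = 12.0575

12.0575


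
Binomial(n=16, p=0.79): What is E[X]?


E[X] = n*p = 16 * 0.79 = 12.64

12.64


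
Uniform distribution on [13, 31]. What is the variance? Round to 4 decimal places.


Var = (b-a)^2 / 12
(b-a)^2 = (31 - 13)^2 = 324
Var = 324/12 = 27

27.0000


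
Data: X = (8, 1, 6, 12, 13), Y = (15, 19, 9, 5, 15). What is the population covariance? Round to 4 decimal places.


Cov = (1/n)*sum((xi-xbar)(yi-ybar))
n = 5, xbar = 40/5 = 8, ybar = 63/5 = 12.6
sum((xi-xbar)(yi-ybar)) = -56
Cov = -56 / 5 = -11.2

-11.2000


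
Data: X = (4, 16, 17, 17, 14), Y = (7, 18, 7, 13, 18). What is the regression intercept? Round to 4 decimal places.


a = ybar - b*xbar, where b = sum((xi-xbar)(yi-ybar)) / sum((xi-xbar)^2)
n = 5, xbar = 68/5 = 13.6, ybar = 63/5 = 12.6
Sxy = sum((xi-xbar)(yi-ybar)) = 51.2
Sxx = sum((xi-xbar)^2) = 121.2
b = Sxy / Sxx = 128/303 ≈ 0.422442
a = 12.6 - 0.422442 * 13.6 = 2077/303 ≈ 6.854785

6.8548


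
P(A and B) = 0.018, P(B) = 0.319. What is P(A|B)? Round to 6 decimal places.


P(A|B) = P(A and B) / P(B) = 0.018 / 0.319 = 18/319 ≈ 0.05642633

0.056426


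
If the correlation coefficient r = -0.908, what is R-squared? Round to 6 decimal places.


R^2 = r^2 = (-0.908)^2 = 0.824464

0.824464


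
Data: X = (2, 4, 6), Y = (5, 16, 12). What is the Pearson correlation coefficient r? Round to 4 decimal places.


r = sum((xi-xbar)(yi-ybar)) / sqrt(sum((xi-xbar)^2) * sum((yi-ybar)^2))
n = 3, xbar = 12/3 = 4, ybar = 33/3 = 11
Sxy = sum((xi-xbar)(yi-ybar)) = 14
Sxx = sum((xi-xbar)^2) = 8
Syy = sum((yi-ybar)^2) = 62
sqrt(Sxx*Syy) ≈ 22.271057
r = Sxy / sqrt(Sxx*Syy) = 14 / 22.271057 ≈ 0.628619

0.6286


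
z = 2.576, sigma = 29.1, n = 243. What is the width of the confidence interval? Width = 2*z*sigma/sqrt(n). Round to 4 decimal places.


width = 2*z*sigma/sqrt(n)
2*z*sigma = 2 * 2.576 * 29.1 = 149.9232
sqrt(243) ≈ 15.588457
width = 149.9232 / 15.588457 ≈ 9.617578

9.6176


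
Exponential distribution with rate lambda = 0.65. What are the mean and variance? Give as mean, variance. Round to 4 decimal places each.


mean = 1/lam, var = 1/lam^2
mean = 1 / 0.65 = 20/13 ≈ 1.538462
lam^2 = 0.65^2 = 0.4225
var = 1 / 0.4225 = 400/169 ≈ 2.366864

1.5385, 2.3669


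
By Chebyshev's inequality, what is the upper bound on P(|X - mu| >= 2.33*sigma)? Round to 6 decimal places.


P <= 1/k^2
k^2 = 2.33^2 = 5.4289
1/k^2 = 1 / 5.4289 ≈ 0.18419938

0.184199


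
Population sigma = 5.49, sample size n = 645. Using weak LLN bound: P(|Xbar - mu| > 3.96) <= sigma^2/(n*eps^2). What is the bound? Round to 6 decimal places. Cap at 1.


bound = min(1, sigma^2/(n*eps^2))
sigma^2 = 5.49^2 = 30.1401
n*eps^2 = 645 * 3.96^2 = 645 * 15.6816 = 10114.632
sigma^2/(n*eps^2) = 30.1401 / 10114.632 ≈ 0.00297985

0.002980


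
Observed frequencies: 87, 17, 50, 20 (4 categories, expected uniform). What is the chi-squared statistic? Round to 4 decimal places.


chi2 = sum((O-E)^2/E), E = total/4
total = 174, E = 174/4 = 43.5
(87 - 43.5)^2 / 43.5 = 1892.25 / 43.5 = 43.5
(17 - 43.5)^2 / 43.5 = 702.25 / 43.5 = 2809/174 ≈ 16.143678
(50 - 43.5)^2 / 43.5 = 42.25 / 43.5 = 169/174 ≈ 0.971264
(20 - 43.5)^2 / 43.5 = 552.25 / 43.5 = 2209/174 ≈ 12.695402
chi2 = 2126/29 ≈ 73.310345

73.3103


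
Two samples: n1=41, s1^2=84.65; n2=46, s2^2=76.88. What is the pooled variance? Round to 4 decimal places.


sp^2 = ((n1-1)*s1^2 + (n2-1)*s2^2)/(n1+n2-2)
(n1-1)*s1^2 = 40 * 84.65 = 3386
(n2-1)*s2^2 = 45 * 76.88 = 3459.6
numerator = 3386 + 3459.6 = 6845.6
n1+n2-2 = 85
sp^2 = 6845.6 / 85 = 34228/425 ≈ 80.536471

80.5365


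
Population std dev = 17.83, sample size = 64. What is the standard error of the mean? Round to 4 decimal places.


SE = sigma / sqrt(n)
sqrt(64) = 8
SE = 17.83 / 8 = 2.22875

2.2288


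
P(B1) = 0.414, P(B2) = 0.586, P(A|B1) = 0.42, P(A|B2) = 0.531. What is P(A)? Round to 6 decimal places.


P(A) = P(A|B1)*P(B1) + P(A|B2)*P(B2)
P(A|B1)*P(B1) = 0.42 * 0.414 = 0.17388
P(A|B2)*P(B2) = 0.531 * 0.586 = 0.311166
P(A) = 0.17388 + 0.311166 = 0.485046

0.485046


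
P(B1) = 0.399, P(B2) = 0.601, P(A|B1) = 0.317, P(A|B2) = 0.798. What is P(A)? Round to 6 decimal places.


P(A) = P(A|B1)*P(B1) + P(A|B2)*P(B2)
P(A|B1)*P(B1) = 0.317 * 0.399 = 0.126483
P(A|B2)*P(B2) = 0.798 * 0.601 = 0.479598
P(A) = 0.126483 + 0.479598 = 0.606081

0.606081


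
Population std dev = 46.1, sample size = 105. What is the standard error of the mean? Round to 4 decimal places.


SE = sigma / sqrt(n)
sqrt(105) ≈ 10.246951
SE = 46.1 / 10.246951 ≈ 4.498899

4.4989


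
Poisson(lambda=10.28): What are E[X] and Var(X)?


E[X] = Var(X) = lambda = 10.28

10.28, 10.28


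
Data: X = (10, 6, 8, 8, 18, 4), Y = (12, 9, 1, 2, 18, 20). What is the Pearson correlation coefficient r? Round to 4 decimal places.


r = sum((xi-xbar)(yi-ybar)) / sqrt(sum((xi-xbar)^2) * sum((yi-ybar)^2))
n = 6, xbar = 54/6 = 9, ybar = 62/6 = 31/3 ≈ 10.333333
Sxy = sum((xi-xbar)(yi-ybar)) = 44
Sxx = sum((xi-xbar)^2) = 118
Syy = sum((yi-ybar)^2) = 940/3 ≈ 313.333333
sqrt(Sxx*Syy) ≈ 192.284511
r = Sxy / sqrt(Sxx*Syy) = 44 / 192.284511 ≈ 0.228828

0.2288


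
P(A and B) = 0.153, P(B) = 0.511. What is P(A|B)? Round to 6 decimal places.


P(A|B) = P(A and B) / P(B) = 0.153 / 0.511 = 153/511 ≈ 0.29941292

0.299413


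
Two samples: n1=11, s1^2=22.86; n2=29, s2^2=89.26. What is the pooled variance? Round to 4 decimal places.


sp^2 = ((n1-1)*s1^2 + (n2-1)*s2^2)/(n1+n2-2)
(n1-1)*s1^2 = 10 * 22.86 = 228.6
(n2-1)*s2^2 = 28 * 89.26 = 2499.28
numerator = 228.6 + 2499.28 = 2727.88
n1+n2-2 = 38
sp^2 = 2727.88 / 38 = 68197/950 ≈ 71.786316

71.7863


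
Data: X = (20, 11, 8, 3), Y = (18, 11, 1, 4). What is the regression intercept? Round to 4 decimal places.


a = ybar - b*xbar, where b = sum((xi-xbar)(yi-ybar)) / sum((xi-xbar)^2)
n = 4, xbar = 42/4 = 10.5, ybar = 34/4 = 8.5
Sxy = sum((xi-xbar)(yi-ybar)) = 144
Sxx = sum((xi-xbar)^2) = 153
b = Sxy / Sxx = 16/17 ≈ 0.941176
a = 8.5 - 0.941176 * 10.5 = -47/34 ≈ -1.382353

-1.3824


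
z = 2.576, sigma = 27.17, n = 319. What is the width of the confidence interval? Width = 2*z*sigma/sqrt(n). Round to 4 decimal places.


width = 2*z*sigma/sqrt(n)
2*z*sigma = 2 * 2.576 * 27.17 = 139.97984
sqrt(319) ≈ 17.860571
width = 139.97984 / 17.860571 ≈ 7.837366

7.8374


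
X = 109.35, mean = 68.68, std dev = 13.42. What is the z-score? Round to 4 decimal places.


z = (X - mu) / sigma
X - mu = 109.35 - 68.68 = 40.67
z = 40.67 / 13.42 = 4067/1342 ≈ 3.030551

3.0306


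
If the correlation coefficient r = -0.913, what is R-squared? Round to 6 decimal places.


R^2 = r^2 = (-0.913)^2 = 0.833569

0.833569


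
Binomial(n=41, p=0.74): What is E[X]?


E[X] = n*p = 41 * 0.74 = 30.34

30.34


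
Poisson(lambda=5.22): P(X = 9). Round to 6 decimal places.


P = e^(-lam) * lam^k / k!
e^(-5.22) ≈ 0.005407329
lam^k = 5.22^9 ≈ 2877627.181038
k! = 9! = 362880
P = 0.005407329 * 2877627.181038 / 362880 ≈ 0.042880

0.042880


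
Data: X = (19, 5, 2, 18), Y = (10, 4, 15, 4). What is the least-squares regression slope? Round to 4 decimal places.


b = sum((xi-xbar)(yi-ybar)) / sum((xi-xbar)^2)
n = 4, xbar = 44/4 = 11, ybar = 33/4 = 8.25
Sxy = sum((xi-xbar)(yi-ybar)) = -51
Sxx = sum((xi-xbar)^2) = 230
b = Sxy / Sxx = -51/230 ≈ -0.221739

-0.2217


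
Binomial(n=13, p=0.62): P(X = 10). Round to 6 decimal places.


P = C(n,k) * p^k * (1-p)^(n-k)
C(13,10) = 286
p^k = 0.62^10 ≈ 0.008392994
(1-p)^(n-k) = 0.38^3 = 0.054872
P = 286 * 0.008392994 * 0.054872 ≈ 0.131715

0.131715


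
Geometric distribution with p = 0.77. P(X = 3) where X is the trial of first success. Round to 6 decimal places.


P = (1-p)^(k-1) * p
(1-p)^(k-1) = 0.23^2 = 0.0529
P = 0.0529 * 0.77 = 0.040733

0.040733


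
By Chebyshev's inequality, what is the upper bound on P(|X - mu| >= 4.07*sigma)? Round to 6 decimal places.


P <= 1/k^2
k^2 = 4.07^2 = 16.5649
1/k^2 = 1 / 16.5649 ≈ 0.06036861

0.060369


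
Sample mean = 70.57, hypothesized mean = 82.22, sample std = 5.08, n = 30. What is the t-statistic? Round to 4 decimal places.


t = (xbar - mu0) / (s/sqrt(n))
xbar - mu0 = 70.57 - 82.22 = -11.65
sqrt(30) ≈ 5.47722558
s/sqrt(n) = 5.08 / 5.47722558 ≈ 0.92747686
t = -11.65 / 0.92747686 ≈ -12.560960

-12.5610


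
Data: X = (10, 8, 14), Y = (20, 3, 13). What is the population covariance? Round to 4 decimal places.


Cov = (1/n)*sum((xi-xbar)(yi-ybar))
n = 3, xbar = 32/3 ≈ 10.666667, ybar = 36/3 = 12
sum((xi-xbar)(yi-ybar)) = 22
Cov = 22 / 3 = 22/3 ≈ 7.333333

7.3333


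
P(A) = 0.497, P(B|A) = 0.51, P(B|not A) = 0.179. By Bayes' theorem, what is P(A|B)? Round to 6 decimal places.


P(A|B) = P(B|A)*P(A) / P(B), P(B) = P(B|A)*P(A) + P(B|not A)*P(not A)
P(B|A)*P(A) = 0.51 * 0.497 = 0.25347
P(B|not A)*P(not A) = 0.179 * 0.503 = 0.090037
P(B) = 0.25347 + 0.090037 = 0.343507
P(A|B) = 0.25347 / 0.343507 ≈ 0.73788889

0.737889


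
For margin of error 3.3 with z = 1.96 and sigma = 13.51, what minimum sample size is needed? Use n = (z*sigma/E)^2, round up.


z*sigma/E = 1.96 * 13.51 / 3.3 = 66199/8250 ≈ 8.024121
(z*sigma/E)^2 ≈ 64.386521
round up: n = 65

65


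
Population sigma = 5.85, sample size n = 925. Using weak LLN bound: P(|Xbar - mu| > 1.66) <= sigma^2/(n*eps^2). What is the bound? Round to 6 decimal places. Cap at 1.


bound = min(1, sigma^2/(n*eps^2))
sigma^2 = 5.85^2 = 34.2225
n*eps^2 = 925 * 1.66^2 = 925 * 2.7556 = 2548.93
sigma^2/(n*eps^2) = 34.2225 / 2548.93 ≈ 0.01342622

0.013426


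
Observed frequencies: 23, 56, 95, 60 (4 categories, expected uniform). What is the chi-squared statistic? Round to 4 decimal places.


chi2 = sum((O-E)^2/E), E = total/4
total = 234, E = 234/4 = 58.5
(23 - 58.5)^2 / 58.5 = 1260.25 / 58.5 = 5041/234 ≈ 21.542735
(56 - 58.5)^2 / 58.5 = 6.25 / 58.5 = 25/234 ≈ 0.106838
(95 - 58.5)^2 / 58.5 = 1332.25 / 58.5 = 5329/234 ≈ 22.773504
(60 - 58.5)^2 / 58.5 = 2.25 / 58.5 = 1/26 ≈ 0.038462
chi2 = 578/13 ≈ 44.461538

44.4615


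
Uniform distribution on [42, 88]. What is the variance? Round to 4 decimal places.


Var = (b-a)^2 / 12
(b-a)^2 = (88 - 42)^2 = 2116
Var = 2116/12 ≈ 176.333333

176.3333


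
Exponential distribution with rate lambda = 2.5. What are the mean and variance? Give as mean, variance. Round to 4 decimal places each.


mean = 1/lam, var = 1/lam^2
mean = 1 / 2.5 = 0.4
lam^2 = 2.5^2 = 6.25
var = 1 / 6.25 = 0.16

0.4000, 0.1600


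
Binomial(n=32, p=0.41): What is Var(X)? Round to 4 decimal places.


Var = n*p*(1-p) = 32 * 0.41 * 0.59 = 7.7408

7.7408


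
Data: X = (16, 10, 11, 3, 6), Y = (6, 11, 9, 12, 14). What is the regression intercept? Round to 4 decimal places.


a = ybar - b*xbar, where b = sum((xi-xbar)(yi-ybar)) / sum((xi-xbar)^2)
n = 5, xbar = 46/5 = 9.2, ybar = 52/5 = 10.4
Sxy = sum((xi-xbar)(yi-ybar)) = -53.4
Sxx = sum((xi-xbar)^2) = 98.8
b = Sxy / Sxx = -267/494 ≈ -0.540486
a = 10.4 - (-0.540486) * 9.2 = 3797/247 ≈ 15.372470

15.3725


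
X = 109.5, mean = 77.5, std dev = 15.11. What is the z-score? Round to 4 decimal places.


z = (X - mu) / sigma
X - mu = 109.5 - 77.5 = 32
z = 32 / 15.11 = 3200/1511 ≈ 2.117803

2.1178


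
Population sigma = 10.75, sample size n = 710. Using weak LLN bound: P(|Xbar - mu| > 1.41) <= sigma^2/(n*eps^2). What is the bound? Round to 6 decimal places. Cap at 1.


bound = min(1, sigma^2/(n*eps^2))
sigma^2 = 10.75^2 = 115.5625
n*eps^2 = 710 * 1.41^2 = 710 * 1.9881 = 1411.551
sigma^2/(n*eps^2) = 115.5625 / 1411.551 ≈ 0.08186916

0.081869


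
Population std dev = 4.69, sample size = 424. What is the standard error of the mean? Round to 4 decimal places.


SE = sigma / sqrt(n)
sqrt(424) ≈ 20.591260
SE = 4.69 / 20.591260 ≈ 0.227767

0.2278


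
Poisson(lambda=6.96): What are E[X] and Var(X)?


E[X] = Var(X) = lambda = 6.96

6.96, 6.96


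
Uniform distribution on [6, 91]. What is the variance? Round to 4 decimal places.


Var = (b-a)^2 / 12
(b-a)^2 = (91 - 6)^2 = 7225
Var = 7225/12 ≈ 602.083333

602.0833


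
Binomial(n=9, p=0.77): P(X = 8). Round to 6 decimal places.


P = C(n,k) * p^k * (1-p)^(n-k)
C(9,8) = 9
p^k = 0.77^8 ≈ 0.1235736
(1-p)^(n-k) = 0.23^1 = 0.23
P = 9 * 0.1235736 * 0.23 ≈ 0.255797

0.255797


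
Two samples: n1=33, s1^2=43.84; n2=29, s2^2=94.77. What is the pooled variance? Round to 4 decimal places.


sp^2 = ((n1-1)*s1^2 + (n2-1)*s2^2)/(n1+n2-2)
(n1-1)*s1^2 = 32 * 43.84 = 1402.88
(n2-1)*s2^2 = 28 * 94.77 = 2653.56
numerator = 1402.88 + 2653.56 = 4056.44
n1+n2-2 = 60
sp^2 = 4056.44 / 60 = 101411/1500 ≈ 67.607333

67.6073


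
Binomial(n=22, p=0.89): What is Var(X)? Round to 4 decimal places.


Var = n*p*(1-p) = 22 * 0.89 * 0.11 = 2.1538

2.1538


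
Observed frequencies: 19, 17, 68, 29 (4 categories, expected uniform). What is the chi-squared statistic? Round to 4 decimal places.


chi2 = sum((O-E)^2/E), E = total/4
total = 133, E = 133/4 = 33.25
(19 - 33.25)^2 / 33.25 = 203.0625 / 33.25 = 171/28 ≈ 6.107143
(17 - 33.25)^2 / 33.25 = 264.0625 / 33.25 = 4225/532 ≈ 7.941729
(68 - 33.25)^2 / 33.25 = 1207.5625 / 33.25 = 19321/532 ≈ 36.317669
(29 - 33.25)^2 / 33.25 = 18.0625 / 33.25 = 289/532 ≈ 0.543233
chi2 = 6771/133 ≈ 50.909774

50.9098


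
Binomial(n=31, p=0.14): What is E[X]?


E[X] = n*p = 31 * 0.14 = 4.34

4.34


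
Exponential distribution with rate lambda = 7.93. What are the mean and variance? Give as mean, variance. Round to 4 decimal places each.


mean = 1/lam, var = 1/lam^2
mean = 1 / 7.93 = 100/793 ≈ 0.126103
lam^2 = 7.93^2 = 62.8849
var = 1 / 62.8849 ≈ 0.015902

0.1261, 0.0159


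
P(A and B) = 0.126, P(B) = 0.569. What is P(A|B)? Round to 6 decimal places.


P(A|B) = P(A and B) / P(B) = 0.126 / 0.569 = 126/569 ≈ 0.22144112

0.221441


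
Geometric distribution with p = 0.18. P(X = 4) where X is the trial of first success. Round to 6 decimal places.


P = (1-p)^(k-1) * p
(1-p)^(k-1) = 0.82^3 = 0.551368
P = 0.551368 * 0.18 = 0.09924624

0.099246


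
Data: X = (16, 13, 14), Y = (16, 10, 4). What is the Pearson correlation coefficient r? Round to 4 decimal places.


r = sum((xi-xbar)(yi-ybar)) / sqrt(sum((xi-xbar)^2) * sum((yi-ybar)^2))
n = 3, xbar = 43/3 ≈ 14.333333, ybar = 30/3 = 10
Sxy = sum((xi-xbar)(yi-ybar)) = 12
Sxx = sum((xi-xbar)^2) = 14/3 ≈ 4.666667
Syy = sum((yi-ybar)^2) = 72
sqrt(Sxx*Syy) ≈ 18.330303
r = Sxy / sqrt(Sxx*Syy) = 12 / 18.330303 ≈ 0.654654

0.6547


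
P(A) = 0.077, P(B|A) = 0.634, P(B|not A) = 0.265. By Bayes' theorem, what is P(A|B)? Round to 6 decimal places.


P(A|B) = P(B|A)*P(A) / P(B), P(B) = P(B|A)*P(A) + P(B|not A)*P(not A)
P(B|A)*P(A) = 0.634 * 0.077 = 0.048818
P(B|not A)*P(not A) = 0.265 * 0.923 = 0.244595
P(B) = 0.048818 + 0.244595 = 0.293413
P(A|B) = 0.048818 / 0.293413 ≈ 0.16637981

0.166380


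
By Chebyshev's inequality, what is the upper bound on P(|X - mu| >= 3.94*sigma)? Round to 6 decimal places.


P <= 1/k^2
k^2 = 3.94^2 = 15.5236
1/k^2 = 1 / 15.5236 ≈ 0.06441805

0.064418


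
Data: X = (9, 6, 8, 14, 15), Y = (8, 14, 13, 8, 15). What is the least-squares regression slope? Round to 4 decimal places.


b = sum((xi-xbar)(yi-ybar)) / sum((xi-xbar)^2)
n = 5, xbar = 52/5 = 10.4, ybar = 58/5 = 11.6
Sxy = sum((xi-xbar)(yi-ybar)) = -6.2
Sxx = sum((xi-xbar)^2) = 61.2
b = Sxy / Sxx = -31/306 ≈ -0.101307

-0.1013


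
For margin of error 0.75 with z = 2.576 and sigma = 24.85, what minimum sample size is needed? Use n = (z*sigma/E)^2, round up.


z*sigma/E = 2.576 * 24.85 / 0.75 = 160034/1875 ≈ 85.351467
(z*sigma/E)^2 ≈ 7284.872862
round up: n = 7285

7285


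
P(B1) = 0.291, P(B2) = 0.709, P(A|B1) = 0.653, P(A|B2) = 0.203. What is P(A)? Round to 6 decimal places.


P(A) = P(A|B1)*P(B1) + P(A|B2)*P(B2)
P(A|B1)*P(B1) = 0.653 * 0.291 = 0.190023
P(A|B2)*P(B2) = 0.203 * 0.709 = 0.143927
P(A) = 0.190023 + 0.143927 = 0.33395

0.333950


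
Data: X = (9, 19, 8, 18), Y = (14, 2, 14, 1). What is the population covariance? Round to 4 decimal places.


Cov = (1/n)*sum((xi-xbar)(yi-ybar))
n = 4, xbar = 54/4 = 13.5, ybar = 31/4 = 7.75
sum((xi-xbar)(yi-ybar)) = -124.5
Cov = -124.5 / 4 = -31.125

-31.1250


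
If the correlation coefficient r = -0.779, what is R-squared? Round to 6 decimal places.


R^2 = r^2 = (-0.779)^2 = 0.606841

0.606841


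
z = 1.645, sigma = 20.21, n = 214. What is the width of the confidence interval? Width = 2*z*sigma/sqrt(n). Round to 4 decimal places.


width = 2*z*sigma/sqrt(n)
2*z*sigma = 2 * 1.645 * 20.21 = 66.4909
sqrt(214) ≈ 14.628739
width = 66.4909 / 14.628739 ≈ 4.545224

4.5452


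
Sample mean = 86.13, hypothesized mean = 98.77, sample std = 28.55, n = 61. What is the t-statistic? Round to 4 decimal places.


t = (xbar - mu0) / (s/sqrt(n))
xbar - mu0 = 86.13 - 98.77 = -12.64
sqrt(61) ≈ 7.81024968
s/sqrt(n) = 28.55 / 7.81024968 ≈ 3.65545292
t = -12.64 / 3.65545292 ≈ -3.457848

-3.4578


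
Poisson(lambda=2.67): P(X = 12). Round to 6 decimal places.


P = e^(-lam) * lam^k / k!
e^(-2.67) ≈ 0.06925223
lam^k = 2.67^12 ≈ 131260.827061
k! = 12! = 479001600
P = 0.06925223 * 131260.827061 / 479001600 ≈ 0.000019

0.000019


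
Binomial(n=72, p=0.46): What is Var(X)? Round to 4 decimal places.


Var = n*p*(1-p) = 72 * 0.46 * 0.54 = 17.8848

17.8848


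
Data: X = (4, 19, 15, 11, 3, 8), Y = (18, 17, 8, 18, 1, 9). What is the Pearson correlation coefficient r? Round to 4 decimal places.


r = sum((xi-xbar)(yi-ybar)) / sqrt(sum((xi-xbar)^2) * sum((yi-ybar)^2))
n = 6, xbar = 60/6 = 10, ybar = 71/6 ≈ 11.833333
Sxy = sum((xi-xbar)(yi-ybar)) = 78
Sxx = sum((xi-xbar)^2) = 196
Syy = sum((yi-ybar)^2) = 1457/6 ≈ 242.833333
sqrt(Sxx*Syy) ≈ 218.163547
r = Sxy / sqrt(Sxx*Syy) = 78 / 218.163547 ≈ 0.357530

0.3575


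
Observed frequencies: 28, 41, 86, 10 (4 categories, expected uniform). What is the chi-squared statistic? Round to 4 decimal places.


chi2 = sum((O-E)^2/E), E = total/4
total = 165, E = 165/4 = 41.25
(28 - 41.25)^2 / 41.25 = 175.5625 / 41.25 = 2809/660 ≈ 4.256061
(41 - 41.25)^2 / 41.25 = 0.0625 / 41.25 = 1/660 ≈ 0.001515
(86 - 41.25)^2 / 41.25 = 2002.5625 / 41.25 = 32041/660 ≈ 48.546970
(10 - 41.25)^2 / 41.25 = 976.5625 / 41.25 = 3125/132 ≈ 23.674242
chi2 = 12619/165 ≈ 76.478788

76.4788


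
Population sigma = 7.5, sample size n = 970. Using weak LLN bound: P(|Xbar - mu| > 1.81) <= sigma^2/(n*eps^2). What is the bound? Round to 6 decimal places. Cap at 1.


bound = min(1, sigma^2/(n*eps^2))
sigma^2 = 7.5^2 = 56.25
n*eps^2 = 970 * 1.81^2 = 970 * 3.2761 = 3177.817
sigma^2/(n*eps^2) = 56.25 / 3177.817 ≈ 0.01770083

0.017701


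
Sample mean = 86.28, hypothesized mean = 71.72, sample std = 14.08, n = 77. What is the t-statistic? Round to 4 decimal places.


t = (xbar - mu0) / (s/sqrt(n))
xbar - mu0 = 86.28 - 71.72 = 14.56
sqrt(77) ≈ 8.77496439
s/sqrt(n) = 14.08 / 8.77496439 ≈ 1.60456492
t = 14.56 / 1.60456492 ≈ 9.074111

9.0741


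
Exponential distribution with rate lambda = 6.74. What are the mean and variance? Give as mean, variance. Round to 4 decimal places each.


mean = 1/lam, var = 1/lam^2
mean = 1 / 6.74 = 50/337 ≈ 0.148368
lam^2 = 6.74^2 = 45.4276
var = 1 / 45.4276 ≈ 0.022013

0.1484, 0.0220


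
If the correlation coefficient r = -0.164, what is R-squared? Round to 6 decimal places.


R^2 = r^2 = (-0.164)^2 = 0.026896

0.026896


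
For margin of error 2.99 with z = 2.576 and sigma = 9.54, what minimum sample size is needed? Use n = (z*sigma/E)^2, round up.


z*sigma/E = 2.576 * 9.54 / 2.99 = 13356/1625 ≈ 8.219077
(z*sigma/E)^2 ≈ 67.553225
round up: n = 68

68


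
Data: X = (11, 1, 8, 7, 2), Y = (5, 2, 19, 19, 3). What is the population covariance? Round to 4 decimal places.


Cov = (1/n)*sum((xi-xbar)(yi-ybar))
n = 5, xbar = 29/5 = 5.8, ybar = 48/5 = 9.6
sum((xi-xbar)(yi-ybar)) = 69.6
Cov = 69.6 / 5 = 13.92

13.9200


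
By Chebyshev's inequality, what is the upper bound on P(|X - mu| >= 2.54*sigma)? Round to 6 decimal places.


P <= 1/k^2
k^2 = 2.54^2 = 6.4516
1/k^2 = 1 / 6.4516 ≈ 0.15500031

0.155000


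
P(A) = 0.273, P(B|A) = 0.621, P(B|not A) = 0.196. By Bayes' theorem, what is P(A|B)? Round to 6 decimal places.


P(A|B) = P(B|A)*P(A) / P(B), P(B) = P(B|A)*P(A) + P(B|not A)*P(not A)
P(B|A)*P(A) = 0.621 * 0.273 = 0.169533
P(B|not A)*P(not A) = 0.196 * 0.727 = 0.142492
P(B) = 0.169533 + 0.142492 = 0.312025
P(A|B) = 0.169533 / 0.312025 ≈ 0.54333146

0.543331


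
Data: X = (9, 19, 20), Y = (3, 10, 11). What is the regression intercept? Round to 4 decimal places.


a = ybar - b*xbar, where b = sum((xi-xbar)(yi-ybar)) / sum((xi-xbar)^2)
n = 3, xbar = 48/3 = 16, ybar = 24/3 = 8
Sxy = sum((xi-xbar)(yi-ybar)) = 53
Sxx = sum((xi-xbar)^2) = 74
b = Sxy / Sxx = 53/74 ≈ 0.716216
a = 8 - 0.716216 * 16 = -128/37 ≈ -3.459459

-3.4595


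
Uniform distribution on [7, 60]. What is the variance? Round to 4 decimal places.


Var = (b-a)^2 / 12
(b-a)^2 = (60 - 7)^2 = 2809
Var = 2809/12 ≈ 234.083333

234.0833


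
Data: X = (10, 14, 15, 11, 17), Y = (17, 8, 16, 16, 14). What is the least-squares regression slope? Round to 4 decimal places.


b = sum((xi-xbar)(yi-ybar)) / sum((xi-xbar)^2)
n = 5, xbar = 67/5 = 13.4, ybar = 71/5 = 14.2
Sxy = sum((xi-xbar)(yi-ybar)) = -15.4
Sxx = sum((xi-xbar)^2) = 33.2
b = Sxy / Sxx = -77/166 ≈ -0.463855

-0.4639


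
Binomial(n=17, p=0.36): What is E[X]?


E[X] = n*p = 17 * 0.36 = 6.12

6.12


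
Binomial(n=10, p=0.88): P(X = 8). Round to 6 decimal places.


P = C(n,k) * p^k * (1-p)^(n-k)
C(10,8) = 45
p^k = 0.88^8 ≈ 0.3596345
(1-p)^(n-k) = 0.12^2 = 0.0144
P = 45 * 0.3596345 * 0.0144 ≈ 0.233043

0.233043


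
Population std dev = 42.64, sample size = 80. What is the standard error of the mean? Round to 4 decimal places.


SE = sigma / sqrt(n)
sqrt(80) ≈ 8.944272
SE = 42.64 / 8.944272 ≈ 4.767297

4.7673


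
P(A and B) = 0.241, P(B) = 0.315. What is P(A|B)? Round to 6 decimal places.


P(A|B) = P(A and B) / P(B) = 0.241 / 0.315 = 241/315 ≈ 0.76507937

0.765079
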